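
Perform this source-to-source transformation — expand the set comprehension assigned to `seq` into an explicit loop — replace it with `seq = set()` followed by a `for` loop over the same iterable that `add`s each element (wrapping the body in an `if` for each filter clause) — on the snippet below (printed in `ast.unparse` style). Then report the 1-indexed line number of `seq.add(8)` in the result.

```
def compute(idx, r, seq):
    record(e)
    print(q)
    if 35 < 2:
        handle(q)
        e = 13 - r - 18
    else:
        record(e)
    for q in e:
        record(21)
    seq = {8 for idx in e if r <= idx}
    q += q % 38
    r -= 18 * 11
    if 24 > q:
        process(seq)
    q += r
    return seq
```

14

Transformed code:
def compute(idx, r, seq):
    record(e)
    print(q)
    if 35 < 2:
        handle(q)
        e = 13 - r - 18
    else:
        record(e)
    for q in e:
        record(21)
    seq = set()
    for idx in e:
        if r <= idx:
            seq.add(8)
    q += q % 38
    r -= 18 * 11
    if 24 > q:
        process(seq)
    q += r
    return seq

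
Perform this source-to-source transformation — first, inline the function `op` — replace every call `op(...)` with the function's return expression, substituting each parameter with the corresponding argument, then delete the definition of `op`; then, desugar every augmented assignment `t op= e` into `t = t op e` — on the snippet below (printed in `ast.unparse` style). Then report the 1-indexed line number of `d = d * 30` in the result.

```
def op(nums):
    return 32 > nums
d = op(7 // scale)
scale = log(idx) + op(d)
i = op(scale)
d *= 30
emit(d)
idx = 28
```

4

Transformed code:
d = 32 > 7 // scale
scale = log(idx) + (32 > d)
i = 32 > scale
d = d * 30
emit(d)
idx = 28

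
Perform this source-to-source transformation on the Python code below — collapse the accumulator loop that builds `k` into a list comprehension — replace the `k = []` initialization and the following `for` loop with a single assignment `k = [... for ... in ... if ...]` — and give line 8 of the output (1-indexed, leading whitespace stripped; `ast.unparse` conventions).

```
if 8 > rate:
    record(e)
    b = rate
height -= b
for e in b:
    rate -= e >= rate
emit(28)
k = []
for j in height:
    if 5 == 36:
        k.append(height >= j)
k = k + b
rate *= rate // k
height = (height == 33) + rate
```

k = [height >= j for j in height if 5 == 36]

Transformed code:
if 8 > rate:
    record(e)
    b = rate
height -= b
for e in b:
    rate -= e >= rate
emit(28)
k = [height >= j for j in height if 5 == 36]
k = k + b
rate *= rate // k
height = (height == 33) + rate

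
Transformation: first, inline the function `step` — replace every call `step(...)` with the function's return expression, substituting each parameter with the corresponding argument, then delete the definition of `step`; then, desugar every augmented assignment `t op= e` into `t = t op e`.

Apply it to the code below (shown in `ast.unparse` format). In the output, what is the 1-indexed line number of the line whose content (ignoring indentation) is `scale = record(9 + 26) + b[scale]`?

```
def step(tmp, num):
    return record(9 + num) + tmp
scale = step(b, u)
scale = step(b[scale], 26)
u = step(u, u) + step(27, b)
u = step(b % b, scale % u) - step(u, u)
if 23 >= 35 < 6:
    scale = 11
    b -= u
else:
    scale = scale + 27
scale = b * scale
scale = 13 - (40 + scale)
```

Transformed code:
scale = record(9 + u) + b
scale = record(9 + 26) + b[scale]
u = record(9 + u) + u + (record(9 + b) + 27)
u = record(9 + scale % u) + b % b - (record(9 + u) + u)
if 23 >= 35 < 6:
    scale = 11
    b = b - u
else:
    scale = scale + 27
scale = b * scale
scale = 13 - (40 + scale)

2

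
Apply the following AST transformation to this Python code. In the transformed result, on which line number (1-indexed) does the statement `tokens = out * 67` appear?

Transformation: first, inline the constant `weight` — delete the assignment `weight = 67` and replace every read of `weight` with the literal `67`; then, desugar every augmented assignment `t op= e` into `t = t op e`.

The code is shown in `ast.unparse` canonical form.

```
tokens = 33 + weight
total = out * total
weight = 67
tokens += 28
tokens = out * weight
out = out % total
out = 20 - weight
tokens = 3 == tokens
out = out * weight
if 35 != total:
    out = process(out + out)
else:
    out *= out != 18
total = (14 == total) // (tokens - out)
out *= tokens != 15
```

Transformed code:
tokens = 33 + 67
total = out * total
tokens = tokens + 28
tokens = out * 67
out = out % total
out = 20 - 67
tokens = 3 == tokens
out = out * 67
if 35 != total:
    out = process(out + out)
else:
    out = out * (out != 18)
total = (14 == total) // (tokens - out)
out = out * (tokens != 15)

4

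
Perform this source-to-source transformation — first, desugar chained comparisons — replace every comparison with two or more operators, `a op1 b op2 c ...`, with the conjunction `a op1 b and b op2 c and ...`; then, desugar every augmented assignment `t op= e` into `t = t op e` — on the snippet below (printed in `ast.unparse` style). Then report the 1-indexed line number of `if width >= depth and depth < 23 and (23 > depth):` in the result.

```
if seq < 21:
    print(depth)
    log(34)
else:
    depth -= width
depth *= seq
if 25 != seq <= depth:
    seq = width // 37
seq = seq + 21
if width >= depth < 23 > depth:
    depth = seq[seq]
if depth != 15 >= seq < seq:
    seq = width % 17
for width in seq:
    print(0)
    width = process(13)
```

Transformed code:
if seq < 21:
    print(depth)
    log(34)
else:
    depth = depth - width
depth = depth * seq
if 25 != seq and seq <= depth:
    seq = width // 37
seq = seq + 21
if width >= depth and depth < 23 and (23 > depth):
    depth = seq[seq]
if depth != 15 and 15 >= seq and (seq < seq):
    seq = width % 17
for width in seq:
    print(0)
    width = process(13)

10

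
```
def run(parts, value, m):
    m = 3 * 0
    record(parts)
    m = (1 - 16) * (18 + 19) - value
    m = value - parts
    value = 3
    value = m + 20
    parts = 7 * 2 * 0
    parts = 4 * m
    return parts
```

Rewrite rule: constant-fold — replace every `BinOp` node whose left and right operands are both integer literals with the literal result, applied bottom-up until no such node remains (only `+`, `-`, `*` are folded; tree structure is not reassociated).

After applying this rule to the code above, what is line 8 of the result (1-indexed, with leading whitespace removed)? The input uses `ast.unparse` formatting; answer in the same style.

Transformed code:
def run(parts, value, m):
    m = 0
    record(parts)
    m = -555 - value
    m = value - parts
    value = 3
    value = m + 20
    parts = 0
    parts = 4 * m
    return parts

parts = 0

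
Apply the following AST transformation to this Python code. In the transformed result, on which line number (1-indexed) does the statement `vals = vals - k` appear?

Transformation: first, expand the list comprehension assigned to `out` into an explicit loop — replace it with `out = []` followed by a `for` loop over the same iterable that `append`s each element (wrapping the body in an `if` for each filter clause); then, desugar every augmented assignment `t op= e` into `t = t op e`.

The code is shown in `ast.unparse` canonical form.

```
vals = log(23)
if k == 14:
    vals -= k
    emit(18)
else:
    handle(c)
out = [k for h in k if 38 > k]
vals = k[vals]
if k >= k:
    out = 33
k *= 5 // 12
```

3

Transformed code:
vals = log(23)
if k == 14:
    vals = vals - k
    emit(18)
else:
    handle(c)
out = []
for h in k:
    if 38 > k:
        out.append(k)
vals = k[vals]
if k >= k:
    out = 33
k = k * (5 // 12)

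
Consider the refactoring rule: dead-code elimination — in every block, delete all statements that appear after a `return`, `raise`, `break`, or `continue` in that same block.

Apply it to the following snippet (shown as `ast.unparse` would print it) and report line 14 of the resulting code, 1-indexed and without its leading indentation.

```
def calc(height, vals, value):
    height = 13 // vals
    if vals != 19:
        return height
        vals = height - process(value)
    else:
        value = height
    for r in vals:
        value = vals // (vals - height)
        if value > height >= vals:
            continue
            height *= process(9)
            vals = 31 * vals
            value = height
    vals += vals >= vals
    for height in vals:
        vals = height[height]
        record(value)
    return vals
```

Transformed code:
def calc(height, vals, value):
    height = 13 // vals
    if vals != 19:
        return height
    else:
        value = height
    for r in vals:
        value = vals // (vals - height)
        if value > height >= vals:
            continue
    vals += vals >= vals
    for height in vals:
        vals = height[height]
        record(value)
    return vals

record(value)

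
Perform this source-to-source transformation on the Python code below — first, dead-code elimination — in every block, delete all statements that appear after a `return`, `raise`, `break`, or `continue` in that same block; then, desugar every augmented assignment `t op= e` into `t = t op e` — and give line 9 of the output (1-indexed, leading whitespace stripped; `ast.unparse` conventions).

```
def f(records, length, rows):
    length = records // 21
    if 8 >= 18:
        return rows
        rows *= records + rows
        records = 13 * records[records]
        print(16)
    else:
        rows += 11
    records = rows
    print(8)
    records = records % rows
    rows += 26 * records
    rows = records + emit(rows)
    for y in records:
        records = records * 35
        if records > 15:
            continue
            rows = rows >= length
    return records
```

records = records % rows

Transformed code:
def f(records, length, rows):
    length = records // 21
    if 8 >= 18:
        return rows
    else:
        rows = rows + 11
    records = rows
    print(8)
    records = records % rows
    rows = rows + 26 * records
    rows = records + emit(rows)
    for y in records:
        records = records * 35
        if records > 15:
            continue
    return records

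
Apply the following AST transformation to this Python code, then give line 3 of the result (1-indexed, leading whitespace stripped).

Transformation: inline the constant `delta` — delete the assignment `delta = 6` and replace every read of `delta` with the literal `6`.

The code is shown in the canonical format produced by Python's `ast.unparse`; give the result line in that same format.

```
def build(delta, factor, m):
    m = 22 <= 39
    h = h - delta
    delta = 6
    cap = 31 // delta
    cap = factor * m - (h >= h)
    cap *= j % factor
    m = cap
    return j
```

Transformed code:
def build(delta, factor, m):
    m = 22 <= 39
    h = h - 6
    cap = 31 // 6
    cap = factor * m - (h >= h)
    cap *= j % factor
    m = cap
    return j

h = h - 6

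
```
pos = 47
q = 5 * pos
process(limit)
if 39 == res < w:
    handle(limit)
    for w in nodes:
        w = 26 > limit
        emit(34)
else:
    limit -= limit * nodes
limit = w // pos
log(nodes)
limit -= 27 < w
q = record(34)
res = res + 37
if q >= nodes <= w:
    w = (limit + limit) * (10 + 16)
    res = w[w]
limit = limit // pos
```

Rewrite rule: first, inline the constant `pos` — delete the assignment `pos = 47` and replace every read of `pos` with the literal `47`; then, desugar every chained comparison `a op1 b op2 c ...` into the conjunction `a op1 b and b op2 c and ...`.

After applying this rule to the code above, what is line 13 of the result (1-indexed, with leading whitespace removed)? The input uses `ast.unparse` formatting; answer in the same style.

q = record(34)

Transformed code:
q = 5 * 47
process(limit)
if 39 == res and res < w:
    handle(limit)
    for w in nodes:
        w = 26 > limit
        emit(34)
else:
    limit -= limit * nodes
limit = w // 47
log(nodes)
limit -= 27 < w
q = record(34)
res = res + 37
if q >= nodes and nodes <= w:
    w = (limit + limit) * (10 + 16)
    res = w[w]
limit = limit // 47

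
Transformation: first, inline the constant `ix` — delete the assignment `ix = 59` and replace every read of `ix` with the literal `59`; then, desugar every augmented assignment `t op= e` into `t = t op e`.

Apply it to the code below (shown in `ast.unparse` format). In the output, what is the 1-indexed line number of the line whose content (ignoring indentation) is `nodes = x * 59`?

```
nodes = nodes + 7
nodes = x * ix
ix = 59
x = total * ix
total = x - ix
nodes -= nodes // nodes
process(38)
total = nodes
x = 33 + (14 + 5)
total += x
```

Transformed code:
nodes = nodes + 7
nodes = x * 59
x = total * 59
total = x - 59
nodes = nodes - nodes // nodes
process(38)
total = nodes
x = 33 + (14 + 5)
total = total + x

2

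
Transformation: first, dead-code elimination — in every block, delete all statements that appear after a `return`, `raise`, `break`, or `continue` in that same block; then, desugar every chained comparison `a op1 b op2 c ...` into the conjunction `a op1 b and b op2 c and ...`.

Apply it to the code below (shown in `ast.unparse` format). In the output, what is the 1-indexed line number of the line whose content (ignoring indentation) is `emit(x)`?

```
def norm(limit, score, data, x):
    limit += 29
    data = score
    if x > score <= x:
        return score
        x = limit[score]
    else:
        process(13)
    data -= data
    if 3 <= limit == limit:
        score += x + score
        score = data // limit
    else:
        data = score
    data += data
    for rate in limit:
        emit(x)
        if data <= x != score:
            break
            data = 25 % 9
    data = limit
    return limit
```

Transformed code:
def norm(limit, score, data, x):
    limit += 29
    data = score
    if x > score and score <= x:
        return score
    else:
        process(13)
    data -= data
    if 3 <= limit and limit == limit:
        score += x + score
        score = data // limit
    else:
        data = score
    data += data
    for rate in limit:
        emit(x)
        if data <= x and x != score:
            break
    data = limit
    return limit

16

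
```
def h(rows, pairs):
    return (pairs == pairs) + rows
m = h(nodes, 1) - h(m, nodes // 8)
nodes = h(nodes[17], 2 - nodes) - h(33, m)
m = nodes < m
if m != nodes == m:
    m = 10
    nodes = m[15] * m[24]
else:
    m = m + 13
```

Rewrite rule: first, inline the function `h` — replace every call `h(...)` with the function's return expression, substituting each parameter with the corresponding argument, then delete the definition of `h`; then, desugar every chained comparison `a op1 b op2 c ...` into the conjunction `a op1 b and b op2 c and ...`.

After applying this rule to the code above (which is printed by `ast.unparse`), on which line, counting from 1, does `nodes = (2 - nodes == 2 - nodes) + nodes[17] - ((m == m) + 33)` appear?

2

Transformed code:
m = (1 == 1) + nodes - ((nodes // 8 == nodes // 8) + m)
nodes = (2 - nodes == 2 - nodes) + nodes[17] - ((m == m) + 33)
m = nodes < m
if m != nodes and nodes == m:
    m = 10
    nodes = m[15] * m[24]
else:
    m = m + 13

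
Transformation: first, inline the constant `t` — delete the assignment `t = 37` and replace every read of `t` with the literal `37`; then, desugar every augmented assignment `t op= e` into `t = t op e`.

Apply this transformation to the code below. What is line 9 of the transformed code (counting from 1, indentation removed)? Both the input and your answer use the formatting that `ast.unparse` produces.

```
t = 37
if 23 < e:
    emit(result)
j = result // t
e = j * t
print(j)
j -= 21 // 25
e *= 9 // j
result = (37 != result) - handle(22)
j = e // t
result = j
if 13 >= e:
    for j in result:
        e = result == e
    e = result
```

j = e // 37

Transformed code:
if 23 < e:
    emit(result)
j = result // 37
e = j * 37
print(j)
j = j - 21 // 25
e = e * (9 // j)
result = (37 != result) - handle(22)
j = e // 37
result = j
if 13 >= e:
    for j in result:
        e = result == e
    e = result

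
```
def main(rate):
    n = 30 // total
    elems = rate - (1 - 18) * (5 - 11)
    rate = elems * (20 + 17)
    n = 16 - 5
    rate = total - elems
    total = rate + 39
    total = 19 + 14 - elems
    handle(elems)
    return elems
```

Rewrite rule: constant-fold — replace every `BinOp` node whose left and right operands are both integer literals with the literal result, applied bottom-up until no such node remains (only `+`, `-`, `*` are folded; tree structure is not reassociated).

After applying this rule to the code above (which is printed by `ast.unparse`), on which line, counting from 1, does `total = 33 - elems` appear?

8

Transformed code:
def main(rate):
    n = 30 // total
    elems = rate - 102
    rate = elems * 37
    n = 11
    rate = total - elems
    total = rate + 39
    total = 33 - elems
    handle(elems)
    return elems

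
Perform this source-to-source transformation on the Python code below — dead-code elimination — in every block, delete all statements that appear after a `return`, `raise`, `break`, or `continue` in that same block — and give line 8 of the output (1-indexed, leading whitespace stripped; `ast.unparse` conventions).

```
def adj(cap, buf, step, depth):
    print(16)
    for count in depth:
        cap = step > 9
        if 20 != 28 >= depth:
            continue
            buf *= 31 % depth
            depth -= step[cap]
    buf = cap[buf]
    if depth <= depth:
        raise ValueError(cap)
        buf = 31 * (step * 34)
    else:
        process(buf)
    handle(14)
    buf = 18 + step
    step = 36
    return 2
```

Transformed code:
def adj(cap, buf, step, depth):
    print(16)
    for count in depth:
        cap = step > 9
        if 20 != 28 >= depth:
            continue
    buf = cap[buf]
    if depth <= depth:
        raise ValueError(cap)
    else:
        process(buf)
    handle(14)
    buf = 18 + step
    step = 36
    return 2

if depth <= depth:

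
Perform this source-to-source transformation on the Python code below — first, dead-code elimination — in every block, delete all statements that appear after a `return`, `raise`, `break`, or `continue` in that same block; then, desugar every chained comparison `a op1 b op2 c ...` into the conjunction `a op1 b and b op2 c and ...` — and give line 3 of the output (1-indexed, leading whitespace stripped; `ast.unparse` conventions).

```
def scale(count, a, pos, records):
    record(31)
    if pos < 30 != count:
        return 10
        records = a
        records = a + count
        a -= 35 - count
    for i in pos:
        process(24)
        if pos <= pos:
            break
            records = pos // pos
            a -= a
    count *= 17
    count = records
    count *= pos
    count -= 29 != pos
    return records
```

Transformed code:
def scale(count, a, pos, records):
    record(31)
    if pos < 30 and 30 != count:
        return 10
    for i in pos:
        process(24)
        if pos <= pos:
            break
    count *= 17
    count = records
    count *= pos
    count -= 29 != pos
    return records

if pos < 30 and 30 != count:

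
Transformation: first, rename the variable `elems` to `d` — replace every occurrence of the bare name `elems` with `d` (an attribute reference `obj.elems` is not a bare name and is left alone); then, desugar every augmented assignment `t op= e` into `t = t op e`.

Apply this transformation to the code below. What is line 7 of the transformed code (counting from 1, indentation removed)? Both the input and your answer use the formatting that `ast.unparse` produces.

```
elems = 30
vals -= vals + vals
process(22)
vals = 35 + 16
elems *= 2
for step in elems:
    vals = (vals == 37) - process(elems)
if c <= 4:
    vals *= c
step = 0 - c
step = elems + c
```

vals = (vals == 37) - process(d)

Transformed code:
d = 30
vals = vals - (vals + vals)
process(22)
vals = 35 + 16
d = d * 2
for step in d:
    vals = (vals == 37) - process(d)
if c <= 4:
    vals = vals * c
step = 0 - c
step = d + c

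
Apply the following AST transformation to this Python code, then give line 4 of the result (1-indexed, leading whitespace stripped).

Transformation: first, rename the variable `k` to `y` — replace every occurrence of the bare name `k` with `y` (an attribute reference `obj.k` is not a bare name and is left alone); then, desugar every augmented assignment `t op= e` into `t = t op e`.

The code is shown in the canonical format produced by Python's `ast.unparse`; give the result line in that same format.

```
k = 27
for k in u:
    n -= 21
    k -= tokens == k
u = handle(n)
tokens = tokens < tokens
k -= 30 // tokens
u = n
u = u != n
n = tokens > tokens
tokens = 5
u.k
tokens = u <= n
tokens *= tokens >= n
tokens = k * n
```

y = y - (tokens == y)

Transformed code:
y = 27
for y in u:
    n = n - 21
    y = y - (tokens == y)
u = handle(n)
tokens = tokens < tokens
y = y - 30 // tokens
u = n
u = u != n
n = tokens > tokens
tokens = 5
u.k
tokens = u <= n
tokens = tokens * (tokens >= n)
tokens = y * n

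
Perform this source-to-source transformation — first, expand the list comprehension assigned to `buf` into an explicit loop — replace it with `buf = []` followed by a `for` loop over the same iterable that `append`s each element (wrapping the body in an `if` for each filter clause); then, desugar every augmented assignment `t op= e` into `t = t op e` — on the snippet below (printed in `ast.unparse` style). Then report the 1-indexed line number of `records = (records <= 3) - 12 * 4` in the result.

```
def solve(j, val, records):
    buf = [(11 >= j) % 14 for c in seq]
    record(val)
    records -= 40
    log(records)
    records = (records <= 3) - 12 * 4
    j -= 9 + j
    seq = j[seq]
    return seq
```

Transformed code:
def solve(j, val, records):
    buf = []
    for c in seq:
        buf.append((11 >= j) % 14)
    record(val)
    records = records - 40
    log(records)
    records = (records <= 3) - 12 * 4
    j = j - (9 + j)
    seq = j[seq]
    return seq

8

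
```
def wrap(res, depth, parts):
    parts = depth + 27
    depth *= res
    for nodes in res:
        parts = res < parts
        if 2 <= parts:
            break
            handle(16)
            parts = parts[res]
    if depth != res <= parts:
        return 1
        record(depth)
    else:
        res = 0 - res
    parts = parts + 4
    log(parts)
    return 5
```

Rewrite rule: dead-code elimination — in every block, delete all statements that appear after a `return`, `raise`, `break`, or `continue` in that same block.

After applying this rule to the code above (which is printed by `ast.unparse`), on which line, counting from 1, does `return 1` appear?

9

Transformed code:
def wrap(res, depth, parts):
    parts = depth + 27
    depth *= res
    for nodes in res:
        parts = res < parts
        if 2 <= parts:
            break
    if depth != res <= parts:
        return 1
    else:
        res = 0 - res
    parts = parts + 4
    log(parts)
    return 5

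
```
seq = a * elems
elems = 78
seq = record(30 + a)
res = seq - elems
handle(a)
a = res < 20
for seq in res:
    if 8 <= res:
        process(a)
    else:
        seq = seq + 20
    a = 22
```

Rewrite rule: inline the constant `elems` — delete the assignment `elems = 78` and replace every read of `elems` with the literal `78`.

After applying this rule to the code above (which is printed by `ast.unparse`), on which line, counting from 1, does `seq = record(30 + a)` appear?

Transformed code:
seq = a * 78
seq = record(30 + a)
res = seq - 78
handle(a)
a = res < 20
for seq in res:
    if 8 <= res:
        process(a)
    else:
        seq = seq + 20
    a = 22

2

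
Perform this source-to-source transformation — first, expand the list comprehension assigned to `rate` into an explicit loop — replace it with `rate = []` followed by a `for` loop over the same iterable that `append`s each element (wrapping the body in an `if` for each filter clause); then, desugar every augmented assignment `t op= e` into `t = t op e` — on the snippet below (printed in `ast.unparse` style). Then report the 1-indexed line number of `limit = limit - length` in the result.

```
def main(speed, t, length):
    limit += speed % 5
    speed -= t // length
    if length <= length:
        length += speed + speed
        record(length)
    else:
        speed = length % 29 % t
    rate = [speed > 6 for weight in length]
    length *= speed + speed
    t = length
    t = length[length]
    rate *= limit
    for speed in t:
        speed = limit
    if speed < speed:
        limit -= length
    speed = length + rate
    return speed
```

19

Transformed code:
def main(speed, t, length):
    limit = limit + speed % 5
    speed = speed - t // length
    if length <= length:
        length = length + (speed + speed)
        record(length)
    else:
        speed = length % 29 % t
    rate = []
    for weight in length:
        rate.append(speed > 6)
    length = length * (speed + speed)
    t = length
    t = length[length]
    rate = rate * limit
    for speed in t:
        speed = limit
    if speed < speed:
        limit = limit - length
    speed = length + rate
    return speed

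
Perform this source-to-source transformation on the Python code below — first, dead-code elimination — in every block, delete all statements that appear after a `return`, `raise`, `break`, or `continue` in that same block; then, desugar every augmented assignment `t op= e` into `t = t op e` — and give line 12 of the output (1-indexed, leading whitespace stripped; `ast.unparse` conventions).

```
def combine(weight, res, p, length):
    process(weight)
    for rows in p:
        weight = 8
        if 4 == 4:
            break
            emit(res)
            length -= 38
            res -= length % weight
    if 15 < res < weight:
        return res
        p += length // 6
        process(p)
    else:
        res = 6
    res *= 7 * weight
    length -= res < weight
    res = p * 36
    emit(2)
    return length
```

length = length - (res < weight)

Transformed code:
def combine(weight, res, p, length):
    process(weight)
    for rows in p:
        weight = 8
        if 4 == 4:
            break
    if 15 < res < weight:
        return res
    else:
        res = 6
    res = res * (7 * weight)
    length = length - (res < weight)
    res = p * 36
    emit(2)
    return length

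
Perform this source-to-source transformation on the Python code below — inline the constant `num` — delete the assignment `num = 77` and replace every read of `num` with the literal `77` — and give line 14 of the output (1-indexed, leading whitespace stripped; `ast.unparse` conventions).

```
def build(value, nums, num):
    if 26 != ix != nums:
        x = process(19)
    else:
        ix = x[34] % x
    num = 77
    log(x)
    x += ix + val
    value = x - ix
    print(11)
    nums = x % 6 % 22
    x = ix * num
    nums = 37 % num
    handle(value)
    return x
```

return x

Transformed code:
def build(value, nums, num):
    if 26 != ix != nums:
        x = process(19)
    else:
        ix = x[34] % x
    log(x)
    x += ix + val
    value = x - ix
    print(11)
    nums = x % 6 % 22
    x = ix * 77
    nums = 37 % 77
    handle(value)
    return x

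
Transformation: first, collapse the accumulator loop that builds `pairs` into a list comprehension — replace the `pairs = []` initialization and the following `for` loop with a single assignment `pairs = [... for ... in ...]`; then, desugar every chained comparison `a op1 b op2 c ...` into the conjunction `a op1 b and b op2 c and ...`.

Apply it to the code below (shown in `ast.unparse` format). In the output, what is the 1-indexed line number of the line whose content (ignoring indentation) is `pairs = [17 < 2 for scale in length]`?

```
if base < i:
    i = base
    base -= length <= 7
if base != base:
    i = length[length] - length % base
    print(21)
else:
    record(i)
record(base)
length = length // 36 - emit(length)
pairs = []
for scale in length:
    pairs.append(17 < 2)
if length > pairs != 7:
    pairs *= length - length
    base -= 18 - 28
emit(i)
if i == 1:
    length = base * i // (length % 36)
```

11

Transformed code:
if base < i:
    i = base
    base -= length <= 7
if base != base:
    i = length[length] - length % base
    print(21)
else:
    record(i)
record(base)
length = length // 36 - emit(length)
pairs = [17 < 2 for scale in length]
if length > pairs and pairs != 7:
    pairs *= length - length
    base -= 18 - 28
emit(i)
if i == 1:
    length = base * i // (length % 36)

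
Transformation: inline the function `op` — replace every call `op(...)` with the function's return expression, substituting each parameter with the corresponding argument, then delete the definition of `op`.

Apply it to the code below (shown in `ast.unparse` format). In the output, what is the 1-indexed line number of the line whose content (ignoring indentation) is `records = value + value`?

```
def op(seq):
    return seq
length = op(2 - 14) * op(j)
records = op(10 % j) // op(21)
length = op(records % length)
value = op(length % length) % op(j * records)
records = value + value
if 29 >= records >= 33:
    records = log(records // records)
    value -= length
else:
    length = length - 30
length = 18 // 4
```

5

Transformed code:
length = (2 - 14) * j
records = 10 % j // 21
length = records % length
value = length % length % (j * records)
records = value + value
if 29 >= records >= 33:
    records = log(records // records)
    value -= length
else:
    length = length - 30
length = 18 // 4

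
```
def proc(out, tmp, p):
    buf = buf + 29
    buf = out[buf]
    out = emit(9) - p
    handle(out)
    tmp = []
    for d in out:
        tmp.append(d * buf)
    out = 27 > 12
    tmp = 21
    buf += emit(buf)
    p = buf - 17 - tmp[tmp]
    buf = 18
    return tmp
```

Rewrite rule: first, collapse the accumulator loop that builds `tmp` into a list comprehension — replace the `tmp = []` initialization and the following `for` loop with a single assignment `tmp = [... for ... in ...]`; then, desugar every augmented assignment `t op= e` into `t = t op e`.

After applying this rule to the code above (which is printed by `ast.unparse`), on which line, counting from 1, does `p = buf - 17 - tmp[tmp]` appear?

10

Transformed code:
def proc(out, tmp, p):
    buf = buf + 29
    buf = out[buf]
    out = emit(9) - p
    handle(out)
    tmp = [d * buf for d in out]
    out = 27 > 12
    tmp = 21
    buf = buf + emit(buf)
    p = buf - 17 - tmp[tmp]
    buf = 18
    return tmp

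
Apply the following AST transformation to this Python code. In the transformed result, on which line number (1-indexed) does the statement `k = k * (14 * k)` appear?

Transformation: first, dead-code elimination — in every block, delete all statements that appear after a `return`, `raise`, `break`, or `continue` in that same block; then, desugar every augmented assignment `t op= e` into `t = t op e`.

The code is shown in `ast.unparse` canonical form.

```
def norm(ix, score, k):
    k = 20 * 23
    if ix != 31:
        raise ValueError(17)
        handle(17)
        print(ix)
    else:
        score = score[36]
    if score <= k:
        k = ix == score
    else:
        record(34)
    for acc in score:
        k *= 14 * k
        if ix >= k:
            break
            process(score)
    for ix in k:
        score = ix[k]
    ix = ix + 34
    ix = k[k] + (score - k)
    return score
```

12

Transformed code:
def norm(ix, score, k):
    k = 20 * 23
    if ix != 31:
        raise ValueError(17)
    else:
        score = score[36]
    if score <= k:
        k = ix == score
    else:
        record(34)
    for acc in score:
        k = k * (14 * k)
        if ix >= k:
            break
    for ix in k:
        score = ix[k]
    ix = ix + 34
    ix = k[k] + (score - k)
    return score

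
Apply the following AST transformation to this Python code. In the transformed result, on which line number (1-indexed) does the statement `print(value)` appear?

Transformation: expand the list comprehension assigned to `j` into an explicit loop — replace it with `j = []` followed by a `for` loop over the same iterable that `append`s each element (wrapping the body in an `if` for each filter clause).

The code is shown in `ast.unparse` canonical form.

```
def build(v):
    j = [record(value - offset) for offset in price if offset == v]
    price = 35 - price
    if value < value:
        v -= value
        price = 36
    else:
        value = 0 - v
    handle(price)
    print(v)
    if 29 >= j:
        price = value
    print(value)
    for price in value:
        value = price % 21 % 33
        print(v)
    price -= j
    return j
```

16

Transformed code:
def build(v):
    j = []
    for offset in price:
        if offset == v:
            j.append(record(value - offset))
    price = 35 - price
    if value < value:
        v -= value
        price = 36
    else:
        value = 0 - v
    handle(price)
    print(v)
    if 29 >= j:
        price = value
    print(value)
    for price in value:
        value = price % 21 % 33
        print(v)
    price -= j
    return j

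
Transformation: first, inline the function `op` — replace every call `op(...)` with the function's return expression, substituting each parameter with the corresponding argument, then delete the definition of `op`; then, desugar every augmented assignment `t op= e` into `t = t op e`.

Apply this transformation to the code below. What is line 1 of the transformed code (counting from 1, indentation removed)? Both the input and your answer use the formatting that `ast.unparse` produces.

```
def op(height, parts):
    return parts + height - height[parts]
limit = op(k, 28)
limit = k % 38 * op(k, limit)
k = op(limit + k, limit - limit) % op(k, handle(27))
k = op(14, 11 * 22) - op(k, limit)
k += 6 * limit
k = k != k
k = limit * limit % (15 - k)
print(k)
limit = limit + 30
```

limit = 28 + k - k[28]

Transformed code:
limit = 28 + k - k[28]
limit = k % 38 * (limit + k - k[limit])
k = (limit - limit + (limit + k) - (limit + k)[limit - limit]) % (handle(27) + k - k[handle(27)])
k = 11 * 22 + 14 - 14[11 * 22] - (limit + k - k[limit])
k = k + 6 * limit
k = k != k
k = limit * limit % (15 - k)
print(k)
limit = limit + 30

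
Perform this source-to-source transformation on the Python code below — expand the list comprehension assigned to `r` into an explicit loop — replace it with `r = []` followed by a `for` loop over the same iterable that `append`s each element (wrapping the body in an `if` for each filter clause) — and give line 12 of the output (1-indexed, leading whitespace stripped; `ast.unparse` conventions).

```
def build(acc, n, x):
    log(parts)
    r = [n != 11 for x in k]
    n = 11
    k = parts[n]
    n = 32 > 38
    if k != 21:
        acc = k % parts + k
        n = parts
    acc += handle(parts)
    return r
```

acc += handle(parts)

Transformed code:
def build(acc, n, x):
    log(parts)
    r = []
    for x in k:
        r.append(n != 11)
    n = 11
    k = parts[n]
    n = 32 > 38
    if k != 21:
        acc = k % parts + k
        n = parts
    acc += handle(parts)
    return r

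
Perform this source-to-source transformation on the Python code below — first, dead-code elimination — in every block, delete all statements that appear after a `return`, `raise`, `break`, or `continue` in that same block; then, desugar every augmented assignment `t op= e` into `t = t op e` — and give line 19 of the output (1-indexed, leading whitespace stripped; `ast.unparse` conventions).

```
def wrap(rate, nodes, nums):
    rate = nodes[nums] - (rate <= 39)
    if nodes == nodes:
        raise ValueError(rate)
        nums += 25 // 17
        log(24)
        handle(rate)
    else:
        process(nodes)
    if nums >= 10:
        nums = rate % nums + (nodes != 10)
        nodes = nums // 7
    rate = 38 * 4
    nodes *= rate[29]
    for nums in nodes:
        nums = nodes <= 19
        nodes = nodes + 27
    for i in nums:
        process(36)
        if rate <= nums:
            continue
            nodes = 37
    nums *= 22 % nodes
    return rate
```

Transformed code:
def wrap(rate, nodes, nums):
    rate = nodes[nums] - (rate <= 39)
    if nodes == nodes:
        raise ValueError(rate)
    else:
        process(nodes)
    if nums >= 10:
        nums = rate % nums + (nodes != 10)
        nodes = nums // 7
    rate = 38 * 4
    nodes = nodes * rate[29]
    for nums in nodes:
        nums = nodes <= 19
        nodes = nodes + 27
    for i in nums:
        process(36)
        if rate <= nums:
            continue
    nums = nums * (22 % nodes)
    return rate

nums = nums * (22 % nodes)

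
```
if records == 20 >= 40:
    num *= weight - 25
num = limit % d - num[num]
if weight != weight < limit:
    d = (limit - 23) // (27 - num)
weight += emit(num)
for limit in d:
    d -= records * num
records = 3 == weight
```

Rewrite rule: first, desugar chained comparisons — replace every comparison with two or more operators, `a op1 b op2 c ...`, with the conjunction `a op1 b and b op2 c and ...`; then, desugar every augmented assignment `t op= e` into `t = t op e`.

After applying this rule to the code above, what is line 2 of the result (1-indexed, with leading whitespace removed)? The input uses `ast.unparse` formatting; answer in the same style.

Transformed code:
if records == 20 and 20 >= 40:
    num = num * (weight - 25)
num = limit % d - num[num]
if weight != weight and weight < limit:
    d = (limit - 23) // (27 - num)
weight = weight + emit(num)
for limit in d:
    d = d - records * num
records = 3 == weight

num = num * (weight - 25)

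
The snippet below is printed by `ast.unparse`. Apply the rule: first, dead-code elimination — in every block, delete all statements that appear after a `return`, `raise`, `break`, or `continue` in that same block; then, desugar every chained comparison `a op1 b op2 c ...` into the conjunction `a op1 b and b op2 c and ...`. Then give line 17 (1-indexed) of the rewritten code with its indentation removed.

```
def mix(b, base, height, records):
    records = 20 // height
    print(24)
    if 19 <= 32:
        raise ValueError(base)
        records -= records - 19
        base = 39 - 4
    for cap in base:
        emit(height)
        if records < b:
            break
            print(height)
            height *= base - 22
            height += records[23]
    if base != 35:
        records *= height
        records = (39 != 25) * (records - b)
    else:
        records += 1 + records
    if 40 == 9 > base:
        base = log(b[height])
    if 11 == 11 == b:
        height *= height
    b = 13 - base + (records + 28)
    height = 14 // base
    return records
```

Transformed code:
def mix(b, base, height, records):
    records = 20 // height
    print(24)
    if 19 <= 32:
        raise ValueError(base)
    for cap in base:
        emit(height)
        if records < b:
            break
    if base != 35:
        records *= height
        records = (39 != 25) * (records - b)
    else:
        records += 1 + records
    if 40 == 9 and 9 > base:
        base = log(b[height])
    if 11 == 11 and 11 == b:
        height *= height
    b = 13 - base + (records + 28)
    height = 14 // base
    return records

if 11 == 11 and 11 == b:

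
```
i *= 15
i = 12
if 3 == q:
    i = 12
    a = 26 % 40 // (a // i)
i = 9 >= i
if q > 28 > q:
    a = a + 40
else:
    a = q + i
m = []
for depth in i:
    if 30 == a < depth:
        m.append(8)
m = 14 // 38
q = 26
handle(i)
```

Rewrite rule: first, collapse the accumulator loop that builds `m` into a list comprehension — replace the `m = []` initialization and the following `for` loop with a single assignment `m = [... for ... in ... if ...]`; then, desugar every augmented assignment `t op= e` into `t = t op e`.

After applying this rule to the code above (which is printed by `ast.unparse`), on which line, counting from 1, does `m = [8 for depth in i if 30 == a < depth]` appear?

Transformed code:
i = i * 15
i = 12
if 3 == q:
    i = 12
    a = 26 % 40 // (a // i)
i = 9 >= i
if q > 28 > q:
    a = a + 40
else:
    a = q + i
m = [8 for depth in i if 30 == a < depth]
m = 14 // 38
q = 26
handle(i)

11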